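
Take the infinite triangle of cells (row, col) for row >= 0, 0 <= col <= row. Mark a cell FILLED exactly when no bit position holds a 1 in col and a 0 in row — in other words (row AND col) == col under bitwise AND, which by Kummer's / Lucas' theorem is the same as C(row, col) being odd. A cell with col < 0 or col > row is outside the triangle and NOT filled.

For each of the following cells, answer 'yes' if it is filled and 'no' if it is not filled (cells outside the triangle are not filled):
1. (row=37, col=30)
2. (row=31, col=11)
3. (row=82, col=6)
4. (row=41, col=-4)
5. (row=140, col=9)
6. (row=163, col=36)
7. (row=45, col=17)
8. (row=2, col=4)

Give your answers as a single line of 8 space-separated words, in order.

Answer: no yes no no no no no no

Derivation:
(37,30): row=0b100101, col=0b11110, row AND col = 0b100 = 4; 4 != 30 -> empty
(31,11): row=0b11111, col=0b1011, row AND col = 0b1011 = 11; 11 == 11 -> filled
(82,6): row=0b1010010, col=0b110, row AND col = 0b10 = 2; 2 != 6 -> empty
(41,-4): col outside [0, 41] -> not filled
(140,9): row=0b10001100, col=0b1001, row AND col = 0b1000 = 8; 8 != 9 -> empty
(163,36): row=0b10100011, col=0b100100, row AND col = 0b100000 = 32; 32 != 36 -> empty
(45,17): row=0b101101, col=0b10001, row AND col = 0b1 = 1; 1 != 17 -> empty
(2,4): col outside [0, 2] -> not filled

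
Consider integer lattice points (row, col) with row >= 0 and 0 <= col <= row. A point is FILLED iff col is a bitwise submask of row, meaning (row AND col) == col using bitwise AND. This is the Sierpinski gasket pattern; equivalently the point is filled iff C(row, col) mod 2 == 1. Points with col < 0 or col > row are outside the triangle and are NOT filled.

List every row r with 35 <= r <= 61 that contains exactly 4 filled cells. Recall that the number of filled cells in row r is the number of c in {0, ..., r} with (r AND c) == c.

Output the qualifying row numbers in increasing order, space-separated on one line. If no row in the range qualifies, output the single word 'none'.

Answer: 36 40 48

Derivation:
Row r has 2^popcount(r) filled cells, so we need popcount(r) = log2(4) = 2.
Scan r = 35..61 and keep those with exactly 2 one-bits:
r=35=100011 popcount=3 -> skip
r=36=100100 popcount=2 -> KEEP
r=37=100101 popcount=3 -> skip
r=38=100110 popcount=3 -> skip
r=39=100111 popcount=4 -> skip
r=40=101000 popcount=2 -> KEEP
r=41=101001 popcount=3 -> skip
r=42=101010 popcount=3 -> skip
r=43=101011 popcount=4 -> skip
r=44=101100 popcount=3 -> skip
r=45=101101 popcount=4 -> skip
r=46=101110 popcount=4 -> skip
r=47=101111 popcount=5 -> skip
r=48=110000 popcount=2 -> KEEP
r=49=110001 popcount=3 -> skip
r=50=110010 popcount=3 -> skip
r=51=110011 popcount=4 -> skip
r=52=110100 popcount=3 -> skip
r=53=110101 popcount=4 -> skip
r=54=110110 popcount=4 -> skip
r=55=110111 popcount=5 -> skip
r=56=111000 popcount=3 -> skip
r=57=111001 popcount=4 -> skip
r=58=111010 popcount=4 -> skip
r=59=111011 popcount=5 -> skip
r=60=111100 popcount=4 -> skip
r=61=111101 popcount=5 -> skip
Kept rows: 36 40 48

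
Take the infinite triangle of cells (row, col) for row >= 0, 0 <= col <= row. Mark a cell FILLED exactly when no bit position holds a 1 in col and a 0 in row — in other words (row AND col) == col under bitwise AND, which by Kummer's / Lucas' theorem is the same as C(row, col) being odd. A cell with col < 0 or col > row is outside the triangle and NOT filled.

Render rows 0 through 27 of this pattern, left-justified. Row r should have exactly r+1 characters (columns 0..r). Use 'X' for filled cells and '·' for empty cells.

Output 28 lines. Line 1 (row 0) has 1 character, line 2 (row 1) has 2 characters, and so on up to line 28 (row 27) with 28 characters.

Answer: X
XX
X·X
XXXX
X···X
XX··XX
X·X·X·X
XXXXXXXX
X·······X
XX······XX
X·X·····X·X
XXXX····XXXX
X···X···X···X
XX··XX··XX··XX
X·X·X·X·X·X·X·X
XXXXXXXXXXXXXXXX
X···············X
XX··············XX
X·X·············X·X
XXXX············XXXX
X···X···········X···X
XX··XX··········XX··XX
X·X·X·X·········X·X·X·X
XXXXXXXX········XXXXXXXX
X·······X·······X·······X
XX······XX······XX······XX
X·X·····X·X·····X·X·····X·X
XXXX····XXXX····XXXX····XXXX

Derivation:
r0=0: X
r1=1: XX
r2=10: X·X
r3=11: XXXX
r4=100: X···X
r5=101: XX··XX
r6=110: X·X·X·X
r7=111: XXXXXXXX
r8=1000: X·······X
r9=1001: XX······XX
r10=1010: X·X·····X·X
r11=1011: XXXX····XXXX
r12=1100: X···X···X···X
r13=1101: XX··XX··XX··XX
r14=1110: X·X·X·X·X·X·X·X
r15=1111: XXXXXXXXXXXXXXXX
r16=10000: X···············X
r17=10001: XX··············XX
r18=10010: X·X·············X·X
r19=10011: XXXX············XXXX
r20=10100: X···X···········X···X
r21=10101: XX··XX··········XX··XX
r22=10110: X·X·X·X·········X·X·X·X
r23=10111: XXXXXXXX········XXXXXXXX
r24=11000: X·······X·······X·······X
r25=11001: XX······XX······XX······XX
r26=11010: X·X·····X·X·····X·X·····X·X
r27=11011: XXXX····XXXX····XXXX····XXXX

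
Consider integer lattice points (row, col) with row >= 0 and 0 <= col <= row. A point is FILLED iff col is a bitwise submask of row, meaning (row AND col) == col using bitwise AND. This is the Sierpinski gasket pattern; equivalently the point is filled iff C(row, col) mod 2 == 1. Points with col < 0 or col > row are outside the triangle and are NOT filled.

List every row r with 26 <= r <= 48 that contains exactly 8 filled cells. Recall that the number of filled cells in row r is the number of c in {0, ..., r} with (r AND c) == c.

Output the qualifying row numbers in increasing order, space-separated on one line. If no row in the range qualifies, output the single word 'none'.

Row r has 2^popcount(r) filled cells, so we need popcount(r) = log2(8) = 3.
Scan r = 26..48 and keep those with exactly 3 one-bits:
r=26=11010 popcount=3 -> KEEP
r=27=11011 popcount=4 -> skip
r=28=11100 popcount=3 -> KEEP
r=29=11101 popcount=4 -> skip
r=30=11110 popcount=4 -> skip
r=31=11111 popcount=5 -> skip
r=32=100000 popcount=1 -> skip
r=33=100001 popcount=2 -> skip
r=34=100010 popcount=2 -> skip
r=35=100011 popcount=3 -> KEEP
r=36=100100 popcount=2 -> skip
r=37=100101 popcount=3 -> KEEP
r=38=100110 popcount=3 -> KEEP
r=39=100111 popcount=4 -> skip
r=40=101000 popcount=2 -> skip
r=41=101001 popcount=3 -> KEEP
r=42=101010 popcount=3 -> KEEP
r=43=101011 popcount=4 -> skip
r=44=101100 popcount=3 -> KEEP
r=45=101101 popcount=4 -> skip
r=46=101110 popcount=4 -> skip
r=47=101111 popcount=5 -> skip
r=48=110000 popcount=2 -> skip
Kept rows: 26 28 35 37 38 41 42 44

Answer: 26 28 35 37 38 41 42 44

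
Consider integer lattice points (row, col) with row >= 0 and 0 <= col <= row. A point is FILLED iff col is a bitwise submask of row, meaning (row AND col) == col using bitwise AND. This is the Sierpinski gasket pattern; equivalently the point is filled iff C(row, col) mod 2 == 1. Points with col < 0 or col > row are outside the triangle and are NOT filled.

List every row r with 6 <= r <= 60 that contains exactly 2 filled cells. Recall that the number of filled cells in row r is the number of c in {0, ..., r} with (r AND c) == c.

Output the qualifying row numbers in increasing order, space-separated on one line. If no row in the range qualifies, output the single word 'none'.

Row r has 2^popcount(r) filled cells, so we need popcount(r) = log2(2) = 1.
Scan r = 6..60 and keep those with exactly 1 one-bits:
r=6=110 popcount=2 -> skip
r=7=111 popcount=3 -> skip
r=8=1000 popcount=1 -> KEEP
r=9=1001 popcount=2 -> skip
r=10=1010 popcount=2 -> skip
r=11=1011 popcount=3 -> skip
r=12=1100 popcount=2 -> skip
r=13=1101 popcount=3 -> skip
r=14=1110 popcount=3 -> skip
r=15=1111 popcount=4 -> skip
r=16=10000 popcount=1 -> KEEP
r=17=10001 popcount=2 -> skip
r=18=10010 popcount=2 -> skip
r=19=10011 popcount=3 -> skip
r=20=10100 popcount=2 -> skip
r=21=10101 popcount=3 -> skip
r=22=10110 popcount=3 -> skip
r=23=10111 popcount=4 -> skip
r=24=11000 popcount=2 -> skip
r=25=11001 popcount=3 -> skip
r=26=11010 popcount=3 -> skip
r=27=11011 popcount=4 -> skip
r=28=11100 popcount=3 -> skip
r=29=11101 popcount=4 -> skip
r=30=11110 popcount=4 -> skip
r=31=11111 popcount=5 -> skip
r=32=100000 popcount=1 -> KEEP
r=33=100001 popcount=2 -> skip
r=34=100010 popcount=2 -> skip
r=35=100011 popcount=3 -> skip
r=36=100100 popcount=2 -> skip
r=37=100101 popcount=3 -> skip
r=38=100110 popcount=3 -> skip
r=39=100111 popcount=4 -> skip
r=40=101000 popcount=2 -> skip
r=41=101001 popcount=3 -> skip
r=42=101010 popcount=3 -> skip
r=43=101011 popcount=4 -> skip
r=44=101100 popcount=3 -> skip
r=45=101101 popcount=4 -> skip
r=46=101110 popcount=4 -> skip
r=47=101111 popcount=5 -> skip
r=48=110000 popcount=2 -> skip
r=49=110001 popcount=3 -> skip
r=50=110010 popcount=3 -> skip
r=51=110011 popcount=4 -> skip
r=52=110100 popcount=3 -> skip
r=53=110101 popcount=4 -> skip
r=54=110110 popcount=4 -> skip
r=55=110111 popcount=5 -> skip
r=56=111000 popcount=3 -> skip
r=57=111001 popcount=4 -> skip
r=58=111010 popcount=4 -> skip
r=59=111011 popcount=5 -> skip
r=60=111100 popcount=4 -> skip
Kept rows: 8 16 32

Answer: 8 16 32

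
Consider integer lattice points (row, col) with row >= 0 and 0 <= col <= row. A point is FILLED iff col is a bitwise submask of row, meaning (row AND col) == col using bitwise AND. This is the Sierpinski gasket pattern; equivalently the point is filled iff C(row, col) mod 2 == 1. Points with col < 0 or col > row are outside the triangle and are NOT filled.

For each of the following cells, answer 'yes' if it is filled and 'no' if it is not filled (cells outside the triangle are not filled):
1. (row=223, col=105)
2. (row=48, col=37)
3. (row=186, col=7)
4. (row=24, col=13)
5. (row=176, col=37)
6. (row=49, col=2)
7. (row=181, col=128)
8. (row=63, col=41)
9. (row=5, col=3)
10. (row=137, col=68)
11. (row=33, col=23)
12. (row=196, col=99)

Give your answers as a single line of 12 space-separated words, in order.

(223,105): row=0b11011111, col=0b1101001, row AND col = 0b1001001 = 73; 73 != 105 -> empty
(48,37): row=0b110000, col=0b100101, row AND col = 0b100000 = 32; 32 != 37 -> empty
(186,7): row=0b10111010, col=0b111, row AND col = 0b10 = 2; 2 != 7 -> empty
(24,13): row=0b11000, col=0b1101, row AND col = 0b1000 = 8; 8 != 13 -> empty
(176,37): row=0b10110000, col=0b100101, row AND col = 0b100000 = 32; 32 != 37 -> empty
(49,2): row=0b110001, col=0b10, row AND col = 0b0 = 0; 0 != 2 -> empty
(181,128): row=0b10110101, col=0b10000000, row AND col = 0b10000000 = 128; 128 == 128 -> filled
(63,41): row=0b111111, col=0b101001, row AND col = 0b101001 = 41; 41 == 41 -> filled
(5,3): row=0b101, col=0b11, row AND col = 0b1 = 1; 1 != 3 -> empty
(137,68): row=0b10001001, col=0b1000100, row AND col = 0b0 = 0; 0 != 68 -> empty
(33,23): row=0b100001, col=0b10111, row AND col = 0b1 = 1; 1 != 23 -> empty
(196,99): row=0b11000100, col=0b1100011, row AND col = 0b1000000 = 64; 64 != 99 -> empty

Answer: no no no no no no yes yes no no no no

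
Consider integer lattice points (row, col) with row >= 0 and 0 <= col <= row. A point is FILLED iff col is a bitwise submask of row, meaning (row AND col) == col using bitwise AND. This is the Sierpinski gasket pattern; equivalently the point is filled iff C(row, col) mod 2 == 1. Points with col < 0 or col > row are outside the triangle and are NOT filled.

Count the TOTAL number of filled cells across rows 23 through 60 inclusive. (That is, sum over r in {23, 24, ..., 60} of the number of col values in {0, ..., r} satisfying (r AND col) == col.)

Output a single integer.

Answer: 482

Derivation:
r23=10111 pc4: +16 =16
r24=11000 pc2: +4 =20
r25=11001 pc3: +8 =28
r26=11010 pc3: +8 =36
r27=11011 pc4: +16 =52
r28=11100 pc3: +8 =60
r29=11101 pc4: +16 =76
r30=11110 pc4: +16 =92
r31=11111 pc5: +32 =124
r32=100000 pc1: +2 =126
r33=100001 pc2: +4 =130
r34=100010 pc2: +4 =134
r35=100011 pc3: +8 =142
r36=100100 pc2: +4 =146
r37=100101 pc3: +8 =154
r38=100110 pc3: +8 =162
r39=100111 pc4: +16 =178
r40=101000 pc2: +4 =182
r41=101001 pc3: +8 =190
r42=101010 pc3: +8 =198
r43=101011 pc4: +16 =214
r44=101100 pc3: +8 =222
r45=101101 pc4: +16 =238
r46=101110 pc4: +16 =254
r47=101111 pc5: +32 =286
r48=110000 pc2: +4 =290
r49=110001 pc3: +8 =298
r50=110010 pc3: +8 =306
r51=110011 pc4: +16 =322
r52=110100 pc3: +8 =330
r53=110101 pc4: +16 =346
r54=110110 pc4: +16 =362
r55=110111 pc5: +32 =394
r56=111000 pc3: +8 =402
r57=111001 pc4: +16 =418
r58=111010 pc4: +16 =434
r59=111011 pc5: +32 =466
r60=111100 pc4: +16 =482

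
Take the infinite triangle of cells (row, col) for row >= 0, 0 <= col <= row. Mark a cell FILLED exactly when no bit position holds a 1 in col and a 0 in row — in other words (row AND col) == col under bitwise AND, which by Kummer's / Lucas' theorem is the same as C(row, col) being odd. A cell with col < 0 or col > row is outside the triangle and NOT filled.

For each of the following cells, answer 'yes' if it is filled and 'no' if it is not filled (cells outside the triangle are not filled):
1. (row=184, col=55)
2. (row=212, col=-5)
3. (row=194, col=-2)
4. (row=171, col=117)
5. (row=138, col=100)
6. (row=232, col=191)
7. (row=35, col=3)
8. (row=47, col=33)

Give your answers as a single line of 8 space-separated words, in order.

(184,55): row=0b10111000, col=0b110111, row AND col = 0b110000 = 48; 48 != 55 -> empty
(212,-5): col outside [0, 212] -> not filled
(194,-2): col outside [0, 194] -> not filled
(171,117): row=0b10101011, col=0b1110101, row AND col = 0b100001 = 33; 33 != 117 -> empty
(138,100): row=0b10001010, col=0b1100100, row AND col = 0b0 = 0; 0 != 100 -> empty
(232,191): row=0b11101000, col=0b10111111, row AND col = 0b10101000 = 168; 168 != 191 -> empty
(35,3): row=0b100011, col=0b11, row AND col = 0b11 = 3; 3 == 3 -> filled
(47,33): row=0b101111, col=0b100001, row AND col = 0b100001 = 33; 33 == 33 -> filled

Answer: no no no no no no yes yes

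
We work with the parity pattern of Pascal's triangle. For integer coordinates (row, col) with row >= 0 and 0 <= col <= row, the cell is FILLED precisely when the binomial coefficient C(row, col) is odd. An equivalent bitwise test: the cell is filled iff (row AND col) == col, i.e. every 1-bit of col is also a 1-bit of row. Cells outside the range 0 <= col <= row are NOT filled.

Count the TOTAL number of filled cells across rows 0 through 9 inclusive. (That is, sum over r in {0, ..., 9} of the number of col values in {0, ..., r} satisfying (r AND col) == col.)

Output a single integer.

r0=0 pc0: +1 =1
r1=1 pc1: +2 =3
r2=10 pc1: +2 =5
r3=11 pc2: +4 =9
r4=100 pc1: +2 =11
r5=101 pc2: +4 =15
r6=110 pc2: +4 =19
r7=111 pc3: +8 =27
r8=1000 pc1: +2 =29
r9=1001 pc2: +4 =33

Answer: 33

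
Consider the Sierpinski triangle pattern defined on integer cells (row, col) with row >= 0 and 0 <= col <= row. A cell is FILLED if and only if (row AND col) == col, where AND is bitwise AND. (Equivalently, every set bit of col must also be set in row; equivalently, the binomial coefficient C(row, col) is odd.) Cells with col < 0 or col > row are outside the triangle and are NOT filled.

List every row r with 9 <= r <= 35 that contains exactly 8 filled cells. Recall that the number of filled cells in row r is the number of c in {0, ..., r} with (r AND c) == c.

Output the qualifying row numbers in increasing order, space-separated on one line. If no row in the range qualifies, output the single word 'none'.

Row r has 2^popcount(r) filled cells, so we need popcount(r) = log2(8) = 3.
Scan r = 9..35 and keep those with exactly 3 one-bits:
r=9=1001 popcount=2 -> skip
r=10=1010 popcount=2 -> skip
r=11=1011 popcount=3 -> KEEP
r=12=1100 popcount=2 -> skip
r=13=1101 popcount=3 -> KEEP
r=14=1110 popcount=3 -> KEEP
r=15=1111 popcount=4 -> skip
r=16=10000 popcount=1 -> skip
r=17=10001 popcount=2 -> skip
r=18=10010 popcount=2 -> skip
r=19=10011 popcount=3 -> KEEP
r=20=10100 popcount=2 -> skip
r=21=10101 popcount=3 -> KEEP
r=22=10110 popcount=3 -> KEEP
r=23=10111 popcount=4 -> skip
r=24=11000 popcount=2 -> skip
r=25=11001 popcount=3 -> KEEP
r=26=11010 popcount=3 -> KEEP
r=27=11011 popcount=4 -> skip
r=28=11100 popcount=3 -> KEEP
r=29=11101 popcount=4 -> skip
r=30=11110 popcount=4 -> skip
r=31=11111 popcount=5 -> skip
r=32=100000 popcount=1 -> skip
r=33=100001 popcount=2 -> skip
r=34=100010 popcount=2 -> skip
r=35=100011 popcount=3 -> KEEP
Kept rows: 11 13 14 19 21 22 25 26 28 35

Answer: 11 13 14 19 21 22 25 26 28 35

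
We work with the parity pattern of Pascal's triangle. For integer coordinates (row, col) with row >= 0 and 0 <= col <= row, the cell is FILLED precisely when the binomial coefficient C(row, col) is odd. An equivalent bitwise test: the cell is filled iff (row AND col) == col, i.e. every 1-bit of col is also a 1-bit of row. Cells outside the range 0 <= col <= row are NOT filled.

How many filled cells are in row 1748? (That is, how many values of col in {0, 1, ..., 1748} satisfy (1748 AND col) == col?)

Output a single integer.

1748 in binary = 11011010100
popcount(1748) = number of 1-bits in 11011010100 = 6
A col c satisfies (1748 AND c) == c iff every set bit of c is also set in 1748; each of the 6 set bits of 1748 can independently be on or off in c.
count = 2^6 = 64

Answer: 64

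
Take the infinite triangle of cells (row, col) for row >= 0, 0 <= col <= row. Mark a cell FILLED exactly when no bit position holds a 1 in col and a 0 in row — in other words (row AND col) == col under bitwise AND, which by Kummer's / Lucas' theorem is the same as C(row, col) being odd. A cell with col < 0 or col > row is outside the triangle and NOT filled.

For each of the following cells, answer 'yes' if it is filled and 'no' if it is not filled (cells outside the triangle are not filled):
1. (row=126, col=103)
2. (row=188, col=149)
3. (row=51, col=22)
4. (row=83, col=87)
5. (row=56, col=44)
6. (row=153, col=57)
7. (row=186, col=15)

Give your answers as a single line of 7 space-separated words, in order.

(126,103): row=0b1111110, col=0b1100111, row AND col = 0b1100110 = 102; 102 != 103 -> empty
(188,149): row=0b10111100, col=0b10010101, row AND col = 0b10010100 = 148; 148 != 149 -> empty
(51,22): row=0b110011, col=0b10110, row AND col = 0b10010 = 18; 18 != 22 -> empty
(83,87): col outside [0, 83] -> not filled
(56,44): row=0b111000, col=0b101100, row AND col = 0b101000 = 40; 40 != 44 -> empty
(153,57): row=0b10011001, col=0b111001, row AND col = 0b11001 = 25; 25 != 57 -> empty
(186,15): row=0b10111010, col=0b1111, row AND col = 0b1010 = 10; 10 != 15 -> empty

Answer: no no no no no no no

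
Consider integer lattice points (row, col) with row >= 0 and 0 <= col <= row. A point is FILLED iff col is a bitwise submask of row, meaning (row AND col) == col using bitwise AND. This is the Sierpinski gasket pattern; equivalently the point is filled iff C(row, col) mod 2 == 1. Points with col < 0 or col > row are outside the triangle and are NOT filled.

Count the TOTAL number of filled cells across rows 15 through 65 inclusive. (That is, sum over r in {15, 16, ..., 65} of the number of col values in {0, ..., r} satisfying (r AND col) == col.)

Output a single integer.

r15=1111 pc4: +16 =16
r16=10000 pc1: +2 =18
r17=10001 pc2: +4 =22
r18=10010 pc2: +4 =26
r19=10011 pc3: +8 =34
r20=10100 pc2: +4 =38
r21=10101 pc3: +8 =46
r22=10110 pc3: +8 =54
r23=10111 pc4: +16 =70
r24=11000 pc2: +4 =74
r25=11001 pc3: +8 =82
r26=11010 pc3: +8 =90
r27=11011 pc4: +16 =106
r28=11100 pc3: +8 =114
r29=11101 pc4: +16 =130
r30=11110 pc4: +16 =146
r31=11111 pc5: +32 =178
r32=100000 pc1: +2 =180
r33=100001 pc2: +4 =184
r34=100010 pc2: +4 =188
r35=100011 pc3: +8 =196
r36=100100 pc2: +4 =200
r37=100101 pc3: +8 =208
r38=100110 pc3: +8 =216
r39=100111 pc4: +16 =232
r40=101000 pc2: +4 =236
r41=101001 pc3: +8 =244
r42=101010 pc3: +8 =252
r43=101011 pc4: +16 =268
r44=101100 pc3: +8 =276
r45=101101 pc4: +16 =292
r46=101110 pc4: +16 =308
r47=101111 pc5: +32 =340
r48=110000 pc2: +4 =344
r49=110001 pc3: +8 =352
r50=110010 pc3: +8 =360
r51=110011 pc4: +16 =376
r52=110100 pc3: +8 =384
r53=110101 pc4: +16 =400
r54=110110 pc4: +16 =416
r55=110111 pc5: +32 =448
r56=111000 pc3: +8 =456
r57=111001 pc4: +16 =472
r58=111010 pc4: +16 =488
r59=111011 pc5: +32 =520
r60=111100 pc4: +16 =536
r61=111101 pc5: +32 =568
r62=111110 pc5: +32 =600
r63=111111 pc6: +64 =664
r64=1000000 pc1: +2 =666
r65=1000001 pc2: +4 =670

Answer: 670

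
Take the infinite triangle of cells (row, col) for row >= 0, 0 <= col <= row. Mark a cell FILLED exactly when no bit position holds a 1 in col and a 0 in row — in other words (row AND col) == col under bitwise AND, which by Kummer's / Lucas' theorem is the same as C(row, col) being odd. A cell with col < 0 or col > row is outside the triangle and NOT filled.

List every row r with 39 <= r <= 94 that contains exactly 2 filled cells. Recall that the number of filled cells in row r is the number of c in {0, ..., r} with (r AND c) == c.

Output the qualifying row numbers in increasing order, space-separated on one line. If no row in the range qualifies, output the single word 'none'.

Row r has 2^popcount(r) filled cells, so we need popcount(r) = log2(2) = 1.
Scan r = 39..94 and keep those with exactly 1 one-bits:
r=39=100111 popcount=4 -> skip
r=40=101000 popcount=2 -> skip
r=41=101001 popcount=3 -> skip
r=42=101010 popcount=3 -> skip
r=43=101011 popcount=4 -> skip
r=44=101100 popcount=3 -> skip
r=45=101101 popcount=4 -> skip
r=46=101110 popcount=4 -> skip
r=47=101111 popcount=5 -> skip
r=48=110000 popcount=2 -> skip
r=49=110001 popcount=3 -> skip
r=50=110010 popcount=3 -> skip
r=51=110011 popcount=4 -> skip
r=52=110100 popcount=3 -> skip
r=53=110101 popcount=4 -> skip
r=54=110110 popcount=4 -> skip
r=55=110111 popcount=5 -> skip
r=56=111000 popcount=3 -> skip
r=57=111001 popcount=4 -> skip
r=58=111010 popcount=4 -> skip
r=59=111011 popcount=5 -> skip
r=60=111100 popcount=4 -> skip
r=61=111101 popcount=5 -> skip
r=62=111110 popcount=5 -> skip
r=63=111111 popcount=6 -> skip
r=64=1000000 popcount=1 -> KEEP
r=65=1000001 popcount=2 -> skip
r=66=1000010 popcount=2 -> skip
r=67=1000011 popcount=3 -> skip
r=68=1000100 popcount=2 -> skip
r=69=1000101 popcount=3 -> skip
r=70=1000110 popcount=3 -> skip
r=71=1000111 popcount=4 -> skip
r=72=1001000 popcount=2 -> skip
r=73=1001001 popcount=3 -> skip
r=74=1001010 popcount=3 -> skip
r=75=1001011 popcount=4 -> skip
r=76=1001100 popcount=3 -> skip
r=77=1001101 popcount=4 -> skip
r=78=1001110 popcount=4 -> skip
r=79=1001111 popcount=5 -> skip
r=80=1010000 popcount=2 -> skip
r=81=1010001 popcount=3 -> skip
r=82=1010010 popcount=3 -> skip
r=83=1010011 popcount=4 -> skip
r=84=1010100 popcount=3 -> skip
r=85=1010101 popcount=4 -> skip
r=86=1010110 popcount=4 -> skip
r=87=1010111 popcount=5 -> skip
r=88=1011000 popcount=3 -> skip
r=89=1011001 popcount=4 -> skip
r=90=1011010 popcount=4 -> skip
r=91=1011011 popcount=5 -> skip
r=92=1011100 popcount=4 -> skip
r=93=1011101 popcount=5 -> skip
r=94=1011110 popcount=5 -> skip
Kept rows: 64

Answer: 64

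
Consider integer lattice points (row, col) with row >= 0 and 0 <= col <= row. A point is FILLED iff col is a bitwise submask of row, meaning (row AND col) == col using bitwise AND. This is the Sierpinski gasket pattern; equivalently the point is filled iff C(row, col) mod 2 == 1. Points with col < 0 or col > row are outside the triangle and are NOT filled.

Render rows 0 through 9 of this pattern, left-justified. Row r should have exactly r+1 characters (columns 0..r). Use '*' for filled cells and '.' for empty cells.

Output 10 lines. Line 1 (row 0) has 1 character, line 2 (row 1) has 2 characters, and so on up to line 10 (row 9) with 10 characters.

r0=0: *
r1=1: **
r2=10: *.*
r3=11: ****
r4=100: *...*
r5=101: **..**
r6=110: *.*.*.*
r7=111: ********
r8=1000: *.......*
r9=1001: **......**

Answer: *
**
*.*
****
*...*
**..**
*.*.*.*
********
*.......*
**......**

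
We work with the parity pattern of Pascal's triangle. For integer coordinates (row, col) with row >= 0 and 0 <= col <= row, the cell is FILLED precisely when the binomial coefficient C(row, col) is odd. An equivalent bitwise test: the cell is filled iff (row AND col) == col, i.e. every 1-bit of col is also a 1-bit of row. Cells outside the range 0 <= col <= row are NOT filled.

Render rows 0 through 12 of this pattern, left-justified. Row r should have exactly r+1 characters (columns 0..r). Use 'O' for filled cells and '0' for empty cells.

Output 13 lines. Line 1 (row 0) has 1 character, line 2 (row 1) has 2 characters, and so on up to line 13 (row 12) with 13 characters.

Answer: O
OO
O0O
OOOO
O000O
OO00OO
O0O0O0O
OOOOOOOO
O0000000O
OO000000OO
O0O00000O0O
OOOO0000OOOO
O000O000O000O

Derivation:
r0=0: O
r1=1: OO
r2=10: O0O
r3=11: OOOO
r4=100: O000O
r5=101: OO00OO
r6=110: O0O0O0O
r7=111: OOOOOOOO
r8=1000: O0000000O
r9=1001: OO000000OO
r10=1010: O0O00000O0O
r11=1011: OOOO0000OOOO
r12=1100: O000O000O000O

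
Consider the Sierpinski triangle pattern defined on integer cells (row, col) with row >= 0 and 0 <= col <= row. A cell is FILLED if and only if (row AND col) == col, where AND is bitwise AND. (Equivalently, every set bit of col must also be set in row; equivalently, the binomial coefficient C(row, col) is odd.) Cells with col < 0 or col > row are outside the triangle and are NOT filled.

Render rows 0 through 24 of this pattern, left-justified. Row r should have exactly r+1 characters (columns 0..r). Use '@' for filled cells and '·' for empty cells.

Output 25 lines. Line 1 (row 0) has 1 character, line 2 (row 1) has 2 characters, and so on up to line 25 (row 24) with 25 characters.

r0=0: @
r1=1: @@
r2=10: @·@
r3=11: @@@@
r4=100: @···@
r5=101: @@··@@
r6=110: @·@·@·@
r7=111: @@@@@@@@
r8=1000: @·······@
r9=1001: @@······@@
r10=1010: @·@·····@·@
r11=1011: @@@@····@@@@
r12=1100: @···@···@···@
r13=1101: @@··@@··@@··@@
r14=1110: @·@·@·@·@·@·@·@
r15=1111: @@@@@@@@@@@@@@@@
r16=10000: @···············@
r17=10001: @@··············@@
r18=10010: @·@·············@·@
r19=10011: @@@@············@@@@
r20=10100: @···@···········@···@
r21=10101: @@··@@··········@@··@@
r22=10110: @·@·@·@·········@·@·@·@
r23=10111: @@@@@@@@········@@@@@@@@
r24=11000: @·······@·······@·······@

Answer: @
@@
@·@
@@@@
@···@
@@··@@
@·@·@·@
@@@@@@@@
@·······@
@@······@@
@·@·····@·@
@@@@····@@@@
@···@···@···@
@@··@@··@@··@@
@·@·@·@·@·@·@·@
@@@@@@@@@@@@@@@@
@···············@
@@··············@@
@·@·············@·@
@@@@············@@@@
@···@···········@···@
@@··@@··········@@··@@
@·@·@·@·········@·@·@·@
@@@@@@@@········@@@@@@@@
@·······@·······@·······@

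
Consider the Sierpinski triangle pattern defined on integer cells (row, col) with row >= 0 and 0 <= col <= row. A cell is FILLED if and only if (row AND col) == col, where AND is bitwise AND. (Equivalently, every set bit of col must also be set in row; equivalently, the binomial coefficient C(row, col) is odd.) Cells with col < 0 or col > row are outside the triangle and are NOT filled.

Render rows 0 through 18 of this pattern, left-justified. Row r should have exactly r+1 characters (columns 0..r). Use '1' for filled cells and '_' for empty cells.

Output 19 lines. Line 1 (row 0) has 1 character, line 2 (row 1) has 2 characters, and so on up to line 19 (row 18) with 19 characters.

Answer: 1
11
1_1
1111
1___1
11__11
1_1_1_1
11111111
1_______1
11______11
1_1_____1_1
1111____1111
1___1___1___1
11__11__11__11
1_1_1_1_1_1_1_1
1111111111111111
1_______________1
11______________11
1_1_____________1_1

Derivation:
r0=0: 1
r1=1: 11
r2=10: 1_1
r3=11: 1111
r4=100: 1___1
r5=101: 11__11
r6=110: 1_1_1_1
r7=111: 11111111
r8=1000: 1_______1
r9=1001: 11______11
r10=1010: 1_1_____1_1
r11=1011: 1111____1111
r12=1100: 1___1___1___1
r13=1101: 11__11__11__11
r14=1110: 1_1_1_1_1_1_1_1
r15=1111: 1111111111111111
r16=10000: 1_______________1
r17=10001: 11______________11
r18=10010: 1_1_____________1_1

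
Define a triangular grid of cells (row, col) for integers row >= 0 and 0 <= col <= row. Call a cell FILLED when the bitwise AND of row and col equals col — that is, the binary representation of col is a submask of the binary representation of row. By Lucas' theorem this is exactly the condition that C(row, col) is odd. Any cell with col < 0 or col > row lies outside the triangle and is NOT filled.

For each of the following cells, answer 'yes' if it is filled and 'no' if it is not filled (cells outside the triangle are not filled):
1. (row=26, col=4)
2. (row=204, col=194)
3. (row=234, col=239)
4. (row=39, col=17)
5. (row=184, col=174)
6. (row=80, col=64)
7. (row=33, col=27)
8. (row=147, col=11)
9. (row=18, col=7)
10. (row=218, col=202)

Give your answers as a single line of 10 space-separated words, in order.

Answer: no no no no no yes no no no yes

Derivation:
(26,4): row=0b11010, col=0b100, row AND col = 0b0 = 0; 0 != 4 -> empty
(204,194): row=0b11001100, col=0b11000010, row AND col = 0b11000000 = 192; 192 != 194 -> empty
(234,239): col outside [0, 234] -> not filled
(39,17): row=0b100111, col=0b10001, row AND col = 0b1 = 1; 1 != 17 -> empty
(184,174): row=0b10111000, col=0b10101110, row AND col = 0b10101000 = 168; 168 != 174 -> empty
(80,64): row=0b1010000, col=0b1000000, row AND col = 0b1000000 = 64; 64 == 64 -> filled
(33,27): row=0b100001, col=0b11011, row AND col = 0b1 = 1; 1 != 27 -> empty
(147,11): row=0b10010011, col=0b1011, row AND col = 0b11 = 3; 3 != 11 -> empty
(18,7): row=0b10010, col=0b111, row AND col = 0b10 = 2; 2 != 7 -> empty
(218,202): row=0b11011010, col=0b11001010, row AND col = 0b11001010 = 202; 202 == 202 -> filled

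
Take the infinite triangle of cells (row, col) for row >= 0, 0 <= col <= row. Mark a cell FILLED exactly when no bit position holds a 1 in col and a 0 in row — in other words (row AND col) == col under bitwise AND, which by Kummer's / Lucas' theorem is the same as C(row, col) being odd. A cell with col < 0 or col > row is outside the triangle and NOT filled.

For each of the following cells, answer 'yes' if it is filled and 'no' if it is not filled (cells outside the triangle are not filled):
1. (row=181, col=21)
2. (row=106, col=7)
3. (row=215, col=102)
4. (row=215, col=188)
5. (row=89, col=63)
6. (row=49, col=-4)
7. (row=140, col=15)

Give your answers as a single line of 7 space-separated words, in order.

(181,21): row=0b10110101, col=0b10101, row AND col = 0b10101 = 21; 21 == 21 -> filled
(106,7): row=0b1101010, col=0b111, row AND col = 0b10 = 2; 2 != 7 -> empty
(215,102): row=0b11010111, col=0b1100110, row AND col = 0b1000110 = 70; 70 != 102 -> empty
(215,188): row=0b11010111, col=0b10111100, row AND col = 0b10010100 = 148; 148 != 188 -> empty
(89,63): row=0b1011001, col=0b111111, row AND col = 0b11001 = 25; 25 != 63 -> empty
(49,-4): col outside [0, 49] -> not filled
(140,15): row=0b10001100, col=0b1111, row AND col = 0b1100 = 12; 12 != 15 -> empty

Answer: yes no no no no no no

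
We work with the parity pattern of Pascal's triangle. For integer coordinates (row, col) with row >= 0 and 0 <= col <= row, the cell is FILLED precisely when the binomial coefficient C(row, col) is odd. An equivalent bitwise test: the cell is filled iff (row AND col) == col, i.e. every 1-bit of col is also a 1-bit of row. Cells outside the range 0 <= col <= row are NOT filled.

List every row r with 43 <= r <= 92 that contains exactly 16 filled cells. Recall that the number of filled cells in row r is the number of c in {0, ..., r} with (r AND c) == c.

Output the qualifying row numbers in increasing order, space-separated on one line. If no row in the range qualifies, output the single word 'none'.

Row r has 2^popcount(r) filled cells, so we need popcount(r) = log2(16) = 4.
Scan r = 43..92 and keep those with exactly 4 one-bits:
r=43=101011 popcount=4 -> KEEP
r=44=101100 popcount=3 -> skip
r=45=101101 popcount=4 -> KEEP
r=46=101110 popcount=4 -> KEEP
r=47=101111 popcount=5 -> skip
r=48=110000 popcount=2 -> skip
r=49=110001 popcount=3 -> skip
r=50=110010 popcount=3 -> skip
r=51=110011 popcount=4 -> KEEP
r=52=110100 popcount=3 -> skip
r=53=110101 popcount=4 -> KEEP
r=54=110110 popcount=4 -> KEEP
r=55=110111 popcount=5 -> skip
r=56=111000 popcount=3 -> skip
r=57=111001 popcount=4 -> KEEP
r=58=111010 popcount=4 -> KEEP
r=59=111011 popcount=5 -> skip
r=60=111100 popcount=4 -> KEEP
r=61=111101 popcount=5 -> skip
r=62=111110 popcount=5 -> skip
r=63=111111 popcount=6 -> skip
r=64=1000000 popcount=1 -> skip
r=65=1000001 popcount=2 -> skip
r=66=1000010 popcount=2 -> skip
r=67=1000011 popcount=3 -> skip
r=68=1000100 popcount=2 -> skip
r=69=1000101 popcount=3 -> skip
r=70=1000110 popcount=3 -> skip
r=71=1000111 popcount=4 -> KEEP
r=72=1001000 popcount=2 -> skip
r=73=1001001 popcount=3 -> skip
r=74=1001010 popcount=3 -> skip
r=75=1001011 popcount=4 -> KEEP
r=76=1001100 popcount=3 -> skip
r=77=1001101 popcount=4 -> KEEP
r=78=1001110 popcount=4 -> KEEP
r=79=1001111 popcount=5 -> skip
r=80=1010000 popcount=2 -> skip
r=81=1010001 popcount=3 -> skip
r=82=1010010 popcount=3 -> skip
r=83=1010011 popcount=4 -> KEEP
r=84=1010100 popcount=3 -> skip
r=85=1010101 popcount=4 -> KEEP
r=86=1010110 popcount=4 -> KEEP
r=87=1010111 popcount=5 -> skip
r=88=1011000 popcount=3 -> skip
r=89=1011001 popcount=4 -> KEEP
r=90=1011010 popcount=4 -> KEEP
r=91=1011011 popcount=5 -> skip
r=92=1011100 popcount=4 -> KEEP
Kept rows: 43 45 46 51 53 54 57 58 60 71 75 77 78 83 85 86 89 90 92

Answer: 43 45 46 51 53 54 57 58 60 71 75 77 78 83 85 86 89 90 92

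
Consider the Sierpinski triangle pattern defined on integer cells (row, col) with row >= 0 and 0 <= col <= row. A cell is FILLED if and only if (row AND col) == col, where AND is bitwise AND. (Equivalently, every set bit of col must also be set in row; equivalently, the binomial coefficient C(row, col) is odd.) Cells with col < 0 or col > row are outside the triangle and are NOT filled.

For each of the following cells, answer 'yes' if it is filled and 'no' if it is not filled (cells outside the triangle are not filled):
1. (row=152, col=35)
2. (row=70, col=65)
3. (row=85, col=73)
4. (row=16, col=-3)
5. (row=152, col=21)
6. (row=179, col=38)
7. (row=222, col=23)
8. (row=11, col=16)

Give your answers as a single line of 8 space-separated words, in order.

Answer: no no no no no no no no

Derivation:
(152,35): row=0b10011000, col=0b100011, row AND col = 0b0 = 0; 0 != 35 -> empty
(70,65): row=0b1000110, col=0b1000001, row AND col = 0b1000000 = 64; 64 != 65 -> empty
(85,73): row=0b1010101, col=0b1001001, row AND col = 0b1000001 = 65; 65 != 73 -> empty
(16,-3): col outside [0, 16] -> not filled
(152,21): row=0b10011000, col=0b10101, row AND col = 0b10000 = 16; 16 != 21 -> empty
(179,38): row=0b10110011, col=0b100110, row AND col = 0b100010 = 34; 34 != 38 -> empty
(222,23): row=0b11011110, col=0b10111, row AND col = 0b10110 = 22; 22 != 23 -> empty
(11,16): col outside [0, 11] -> not filled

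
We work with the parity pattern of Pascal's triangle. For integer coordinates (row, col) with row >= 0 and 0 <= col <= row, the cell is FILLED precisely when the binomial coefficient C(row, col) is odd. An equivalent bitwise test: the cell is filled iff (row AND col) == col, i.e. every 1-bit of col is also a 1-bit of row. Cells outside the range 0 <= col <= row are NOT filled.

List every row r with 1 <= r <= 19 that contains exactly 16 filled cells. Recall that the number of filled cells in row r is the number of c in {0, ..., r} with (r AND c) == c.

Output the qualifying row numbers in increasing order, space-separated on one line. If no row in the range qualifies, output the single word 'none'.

Answer: 15

Derivation:
Row r has 2^popcount(r) filled cells, so we need popcount(r) = log2(16) = 4.
Scan r = 1..19 and keep those with exactly 4 one-bits:
r=1=1 popcount=1 -> skip
r=2=10 popcount=1 -> skip
r=3=11 popcount=2 -> skip
r=4=100 popcount=1 -> skip
r=5=101 popcount=2 -> skip
r=6=110 popcount=2 -> skip
r=7=111 popcount=3 -> skip
r=8=1000 popcount=1 -> skip
r=9=1001 popcount=2 -> skip
r=10=1010 popcount=2 -> skip
r=11=1011 popcount=3 -> skip
r=12=1100 popcount=2 -> skip
r=13=1101 popcount=3 -> skip
r=14=1110 popcount=3 -> skip
r=15=1111 popcount=4 -> KEEP
r=16=10000 popcount=1 -> skip
r=17=10001 popcount=2 -> skip
r=18=10010 popcount=2 -> skip
r=19=10011 popcount=3 -> skip
Kept rows: 15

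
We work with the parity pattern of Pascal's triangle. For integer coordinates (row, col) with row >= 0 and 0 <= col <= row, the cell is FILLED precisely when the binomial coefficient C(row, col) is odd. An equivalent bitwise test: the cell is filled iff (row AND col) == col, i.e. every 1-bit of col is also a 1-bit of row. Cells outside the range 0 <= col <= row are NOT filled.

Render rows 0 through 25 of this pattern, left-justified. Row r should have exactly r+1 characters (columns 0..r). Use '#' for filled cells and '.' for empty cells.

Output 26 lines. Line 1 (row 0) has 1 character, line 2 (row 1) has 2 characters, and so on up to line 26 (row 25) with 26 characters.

Answer: #
##
#.#
####
#...#
##..##
#.#.#.#
########
#.......#
##......##
#.#.....#.#
####....####
#...#...#...#
##..##..##..##
#.#.#.#.#.#.#.#
################
#...............#
##..............##
#.#.............#.#
####............####
#...#...........#...#
##..##..........##..##
#.#.#.#.........#.#.#.#
########........########
#.......#.......#.......#
##......##......##......##

Derivation:
r0=0: #
r1=1: ##
r2=10: #.#
r3=11: ####
r4=100: #...#
r5=101: ##..##
r6=110: #.#.#.#
r7=111: ########
r8=1000: #.......#
r9=1001: ##......##
r10=1010: #.#.....#.#
r11=1011: ####....####
r12=1100: #...#...#...#
r13=1101: ##..##..##..##
r14=1110: #.#.#.#.#.#.#.#
r15=1111: ################
r16=10000: #...............#
r17=10001: ##..............##
r18=10010: #.#.............#.#
r19=10011: ####............####
r20=10100: #...#...........#...#
r21=10101: ##..##..........##..##
r22=10110: #.#.#.#.........#.#.#.#
r23=10111: ########........########
r24=11000: #.......#.......#.......#
r25=11001: ##......##......##......##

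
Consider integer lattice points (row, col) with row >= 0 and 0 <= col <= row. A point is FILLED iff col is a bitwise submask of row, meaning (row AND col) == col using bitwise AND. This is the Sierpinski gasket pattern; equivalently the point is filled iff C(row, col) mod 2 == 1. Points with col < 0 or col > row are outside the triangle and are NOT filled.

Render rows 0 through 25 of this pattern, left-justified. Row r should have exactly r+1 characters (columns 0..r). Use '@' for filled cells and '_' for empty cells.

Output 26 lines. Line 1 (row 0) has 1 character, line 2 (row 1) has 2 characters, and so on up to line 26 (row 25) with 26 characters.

r0=0: @
r1=1: @@
r2=10: @_@
r3=11: @@@@
r4=100: @___@
r5=101: @@__@@
r6=110: @_@_@_@
r7=111: @@@@@@@@
r8=1000: @_______@
r9=1001: @@______@@
r10=1010: @_@_____@_@
r11=1011: @@@@____@@@@
r12=1100: @___@___@___@
r13=1101: @@__@@__@@__@@
r14=1110: @_@_@_@_@_@_@_@
r15=1111: @@@@@@@@@@@@@@@@
r16=10000: @_______________@
r17=10001: @@______________@@
r18=10010: @_@_____________@_@
r19=10011: @@@@____________@@@@
r20=10100: @___@___________@___@
r21=10101: @@__@@__________@@__@@
r22=10110: @_@_@_@_________@_@_@_@
r23=10111: @@@@@@@@________@@@@@@@@
r24=11000: @_______@_______@_______@
r25=11001: @@______@@______@@______@@

Answer: @
@@
@_@
@@@@
@___@
@@__@@
@_@_@_@
@@@@@@@@
@_______@
@@______@@
@_@_____@_@
@@@@____@@@@
@___@___@___@
@@__@@__@@__@@
@_@_@_@_@_@_@_@
@@@@@@@@@@@@@@@@
@_______________@
@@______________@@
@_@_____________@_@
@@@@____________@@@@
@___@___________@___@
@@__@@__________@@__@@
@_@_@_@_________@_@_@_@
@@@@@@@@________@@@@@@@@
@_______@_______@_______@
@@______@@______@@______@@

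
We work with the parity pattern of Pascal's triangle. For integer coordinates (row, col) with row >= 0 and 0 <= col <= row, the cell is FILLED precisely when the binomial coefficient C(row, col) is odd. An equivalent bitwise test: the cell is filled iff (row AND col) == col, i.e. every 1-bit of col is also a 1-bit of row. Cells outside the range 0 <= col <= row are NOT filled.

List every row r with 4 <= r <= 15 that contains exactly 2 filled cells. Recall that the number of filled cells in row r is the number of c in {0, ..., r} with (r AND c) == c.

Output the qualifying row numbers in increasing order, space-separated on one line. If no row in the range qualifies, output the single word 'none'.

Row r has 2^popcount(r) filled cells, so we need popcount(r) = log2(2) = 1.
Scan r = 4..15 and keep those with exactly 1 one-bits:
r=4=100 popcount=1 -> KEEP
r=5=101 popcount=2 -> skip
r=6=110 popcount=2 -> skip
r=7=111 popcount=3 -> skip
r=8=1000 popcount=1 -> KEEP
r=9=1001 popcount=2 -> skip
r=10=1010 popcount=2 -> skip
r=11=1011 popcount=3 -> skip
r=12=1100 popcount=2 -> skip
r=13=1101 popcount=3 -> skip
r=14=1110 popcount=3 -> skip
r=15=1111 popcount=4 -> skip
Kept rows: 4 8

Answer: 4 8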